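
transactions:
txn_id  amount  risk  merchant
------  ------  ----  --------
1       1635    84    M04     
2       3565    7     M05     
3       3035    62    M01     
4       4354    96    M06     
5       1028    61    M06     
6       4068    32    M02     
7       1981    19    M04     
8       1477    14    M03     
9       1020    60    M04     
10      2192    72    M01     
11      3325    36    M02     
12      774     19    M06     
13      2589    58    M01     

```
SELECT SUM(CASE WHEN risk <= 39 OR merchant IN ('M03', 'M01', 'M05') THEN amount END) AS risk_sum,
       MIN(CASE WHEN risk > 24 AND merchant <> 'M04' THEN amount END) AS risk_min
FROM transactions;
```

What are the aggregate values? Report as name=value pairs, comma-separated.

risk_sum=23006, risk_min=1028

[risk_sum: risk <= 39 OR merchant IN ('M03', 'M01', 'M05')]
txn_id=1: ✗
txn_id=2: ✓ → 3565
txn_id=3: ✓ → 3035
txn_id=4: ✗
txn_id=5: ✗
txn_id=6: ✓ → 4068
txn_id=7: ✓ → 1981
txn_id=8: ✓ → 1477
txn_id=9: ✗
txn_id=10: ✓ → 2192
txn_id=11: ✓ → 3325
txn_id=12: ✓ → 774
txn_id=13: ✓ → 2589
risk_sum = 3565 + 3035 + 4068 + 1981 + 1477 + 2192 + 3325 + 774 + 2589 = 23006
—
[risk_min: risk > 24 AND merchant <> 'M04']
txn_id=1: ✗
txn_id=2: ✗
txn_id=3: ✓ → 3035
txn_id=4: ✓ → 4354
txn_id=5: ✓ → 1028
txn_id=6: ✓ → 4068
txn_id=7: ✗
txn_id=8: ✗
txn_id=9: ✗
txn_id=10: ✓ → 2192
txn_id=11: ✓ → 3325
txn_id=12: ✗
txn_id=13: ✓ → 2589
risk_min = MIN(3035, 4354, 1028, 4068, 2192, 3325, 2589) = 1028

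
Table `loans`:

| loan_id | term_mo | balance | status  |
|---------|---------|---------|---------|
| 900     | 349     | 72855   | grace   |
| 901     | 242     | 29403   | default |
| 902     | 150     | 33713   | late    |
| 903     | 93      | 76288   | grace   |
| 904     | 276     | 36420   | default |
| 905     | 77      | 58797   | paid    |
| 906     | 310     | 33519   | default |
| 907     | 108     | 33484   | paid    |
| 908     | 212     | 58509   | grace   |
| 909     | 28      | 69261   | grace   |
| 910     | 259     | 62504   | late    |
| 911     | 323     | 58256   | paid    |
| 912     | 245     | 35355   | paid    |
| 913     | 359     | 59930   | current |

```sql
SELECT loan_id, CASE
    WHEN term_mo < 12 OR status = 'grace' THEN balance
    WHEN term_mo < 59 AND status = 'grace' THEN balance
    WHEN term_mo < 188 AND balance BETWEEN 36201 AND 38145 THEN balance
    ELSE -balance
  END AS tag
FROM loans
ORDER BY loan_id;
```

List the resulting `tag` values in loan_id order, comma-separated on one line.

loan_id=900: term_mo < 12 OR status = 'grace' → 72855
loan_id=901: ELSE → -29403
loan_id=902: ELSE → -33713
loan_id=903: term_mo < 12 OR status = 'grace' → 76288
loan_id=904: ELSE → -36420
loan_id=905: ELSE → -58797
loan_id=906: ELSE → -33519
loan_id=907: ELSE → -33484
loan_id=908: term_mo < 12 OR status = 'grace' → 58509
loan_id=909: term_mo < 12 OR status = 'grace' → 69261
loan_id=910: ELSE → -62504
loan_id=911: ELSE → -58256
loan_id=912: ELSE → -35355
loan_id=913: ELSE → -59930

72855, -29403, -33713, 76288, -36420, -58797, -33519, -33484, 58509, 69261, -62504, -58256, -35355, -59930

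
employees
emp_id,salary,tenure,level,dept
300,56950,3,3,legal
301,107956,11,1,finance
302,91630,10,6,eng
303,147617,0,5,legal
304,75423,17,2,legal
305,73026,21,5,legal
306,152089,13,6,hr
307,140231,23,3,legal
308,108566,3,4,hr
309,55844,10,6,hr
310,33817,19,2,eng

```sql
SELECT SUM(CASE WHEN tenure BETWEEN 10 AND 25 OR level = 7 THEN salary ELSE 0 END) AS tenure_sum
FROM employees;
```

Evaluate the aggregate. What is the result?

730016

emp_id=300: ✗
emp_id=301: ✓ → 107956
emp_id=302: ✓ → 91630
emp_id=303: ✗
emp_id=304: ✓ → 75423
emp_id=305: ✓ → 73026
emp_id=306: ✓ → 152089
emp_id=307: ✓ → 140231
emp_id=308: ✗
emp_id=309: ✓ → 55844
emp_id=310: ✓ → 33817
tenure_sum = 107956 + 91630 + 75423 + 73026 + 152089 + 140231 + 55844 + 33817 = 730016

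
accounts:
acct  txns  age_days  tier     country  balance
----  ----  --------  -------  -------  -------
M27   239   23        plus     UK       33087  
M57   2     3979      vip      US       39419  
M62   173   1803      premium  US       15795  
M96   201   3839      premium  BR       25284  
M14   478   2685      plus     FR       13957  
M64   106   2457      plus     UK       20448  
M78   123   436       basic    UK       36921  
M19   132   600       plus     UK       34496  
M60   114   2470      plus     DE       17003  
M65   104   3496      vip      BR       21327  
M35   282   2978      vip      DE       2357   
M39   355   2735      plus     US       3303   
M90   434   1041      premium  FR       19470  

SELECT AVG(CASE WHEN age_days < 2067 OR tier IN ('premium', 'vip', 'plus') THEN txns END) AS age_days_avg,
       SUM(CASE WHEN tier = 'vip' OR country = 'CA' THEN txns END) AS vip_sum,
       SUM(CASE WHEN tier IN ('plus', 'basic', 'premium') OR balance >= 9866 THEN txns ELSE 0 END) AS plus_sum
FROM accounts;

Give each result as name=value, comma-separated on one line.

age_days_avg=211, vip_sum=388, plus_sum=2461

[age_days_avg: age_days < 2067 OR tier IN ('premium', 'vip', 'plus')]
acct=M27: ✓ → 239
acct=M57: ✓ → 2
acct=M62: ✓ → 173
acct=M96: ✓ → 201
acct=M14: ✓ → 478
acct=M64: ✓ → 106
acct=M78: ✓ → 123
acct=M19: ✓ → 132
acct=M60: ✓ → 114
acct=M65: ✓ → 104
acct=M35: ✓ → 282
acct=M39: ✓ → 355
acct=M90: ✓ → 434
age_days_avg = (239 + 2 + 173 + 201 + 478 + 106 + 123 + 132 + 114 + 104 + 282 + 355 + 434) / 13 = 211
—
[vip_sum: tier = 'vip' OR country = 'CA']
acct=M27: ✗
acct=M57: ✓ → 2
acct=M62: ✗
acct=M96: ✗
acct=M14: ✗
acct=M64: ✗
acct=M78: ✗
acct=M19: ✗
acct=M60: ✗
acct=M65: ✓ → 104
acct=M35: ✓ → 282
acct=M39: ✗
acct=M90: ✗
vip_sum = 2 + 104 + 282 = 388
—
[plus_sum: tier IN ('plus', 'basic', 'premium') OR balance >= 9866]
acct=M27: ✓ → 239
acct=M57: ✓ → 2
acct=M62: ✓ → 173
acct=M96: ✓ → 201
acct=M14: ✓ → 478
acct=M64: ✓ → 106
acct=M78: ✓ → 123
acct=M19: ✓ → 132
acct=M60: ✓ → 114
acct=M65: ✓ → 104
acct=M35: ✗
acct=M39: ✓ → 355
acct=M90: ✓ → 434
plus_sum = 239 + 2 + 173 + 201 + 478 + 106 + 123 + 132 + 114 + 104 + 355 + 434 = 2461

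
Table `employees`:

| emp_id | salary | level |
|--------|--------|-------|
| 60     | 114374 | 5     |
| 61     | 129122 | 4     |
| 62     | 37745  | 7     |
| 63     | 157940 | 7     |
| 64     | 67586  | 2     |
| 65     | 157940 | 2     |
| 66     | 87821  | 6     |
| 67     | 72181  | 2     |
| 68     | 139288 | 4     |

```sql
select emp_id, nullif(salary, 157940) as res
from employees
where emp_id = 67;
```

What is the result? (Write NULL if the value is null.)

72181

emp_id = 67: salary=72181, level=2.
salary=72181 vs 157940: differ → 72181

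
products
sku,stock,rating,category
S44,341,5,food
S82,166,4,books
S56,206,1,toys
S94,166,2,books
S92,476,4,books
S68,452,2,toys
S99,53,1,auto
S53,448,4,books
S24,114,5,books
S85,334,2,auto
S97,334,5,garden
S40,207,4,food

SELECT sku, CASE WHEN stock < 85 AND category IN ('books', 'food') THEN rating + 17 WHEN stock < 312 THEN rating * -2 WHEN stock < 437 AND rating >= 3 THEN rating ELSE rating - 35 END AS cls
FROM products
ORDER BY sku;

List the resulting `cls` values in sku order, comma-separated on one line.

-10, -8, 5, -31, -2, -33, -8, -33, -31, -4, 5, -2

sku=S24: stock < 312 → -10
sku=S40: stock < 312 → -8
sku=S44: stock < 437 AND rating >= 3 → 5
sku=S53: ELSE → -31
sku=S56: stock < 312 → -2
sku=S68: ELSE → -33
sku=S82: stock < 312 → -8
sku=S85: ELSE → -33
sku=S92: ELSE → -31
sku=S94: stock < 312 → -4
sku=S97: stock < 437 AND rating >= 3 → 5
sku=S99: stock < 312 → -2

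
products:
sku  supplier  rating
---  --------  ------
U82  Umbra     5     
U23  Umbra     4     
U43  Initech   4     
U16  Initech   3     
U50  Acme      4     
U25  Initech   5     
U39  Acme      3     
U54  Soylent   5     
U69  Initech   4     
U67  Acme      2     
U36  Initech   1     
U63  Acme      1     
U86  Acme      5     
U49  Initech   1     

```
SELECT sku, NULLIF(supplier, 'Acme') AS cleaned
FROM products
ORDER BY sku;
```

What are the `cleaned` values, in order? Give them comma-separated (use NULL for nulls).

Initech, Umbra, Initech, Initech, NULL, Initech, Initech, NULL, Soylent, NULL, NULL, Initech, Umbra, NULL

sku=U16: supplier=Initech vs Acme: differ → Initech
sku=U23: supplier=Umbra vs Acme: differ → Umbra
sku=U25: supplier=Initech vs Acme: differ → Initech
sku=U36: supplier=Initech vs Acme: differ → Initech
sku=U39: supplier=Acme vs Acme: equal → NULL
sku=U43: supplier=Initech vs Acme: differ → Initech
sku=U49: supplier=Initech vs Acme: differ → Initech
sku=U50: supplier=Acme vs Acme: equal → NULL
sku=U54: supplier=Soylent vs Acme: differ → Soylent
sku=U63: supplier=Acme vs Acme: equal → NULL
sku=U67: supplier=Acme vs Acme: equal → NULL
sku=U69: supplier=Initech vs Acme: differ → Initech
sku=U82: supplier=Umbra vs Acme: differ → Umbra
sku=U86: supplier=Acme vs Acme: equal → NULL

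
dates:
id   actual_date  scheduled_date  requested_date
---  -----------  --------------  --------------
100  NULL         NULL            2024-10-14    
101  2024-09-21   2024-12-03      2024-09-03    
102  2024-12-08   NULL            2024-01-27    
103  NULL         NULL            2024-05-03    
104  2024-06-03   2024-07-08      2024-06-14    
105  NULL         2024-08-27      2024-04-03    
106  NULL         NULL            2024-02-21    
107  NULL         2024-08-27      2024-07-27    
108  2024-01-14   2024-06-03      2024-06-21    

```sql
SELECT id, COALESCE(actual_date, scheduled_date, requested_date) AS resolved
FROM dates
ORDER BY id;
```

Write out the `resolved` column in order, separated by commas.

id=100: actual_date=NULL, scheduled_date=NULL, requested_date=2024-10-14 → 2024-10-14
id=101: actual_date=2024-09-21 → 2024-09-21
id=102: actual_date=2024-12-08 → 2024-12-08
id=103: actual_date=NULL, scheduled_date=NULL, requested_date=2024-05-03 → 2024-05-03
id=104: actual_date=2024-06-03 → 2024-06-03
id=105: actual_date=NULL, scheduled_date=2024-08-27 → 2024-08-27
id=106: actual_date=NULL, scheduled_date=NULL, requested_date=2024-02-21 → 2024-02-21
id=107: actual_date=NULL, scheduled_date=2024-08-27 → 2024-08-27
id=108: actual_date=2024-01-14 → 2024-01-14

2024-10-14, 2024-09-21, 2024-12-08, 2024-05-03, 2024-06-03, 2024-08-27, 2024-02-21, 2024-08-27, 2024-01-14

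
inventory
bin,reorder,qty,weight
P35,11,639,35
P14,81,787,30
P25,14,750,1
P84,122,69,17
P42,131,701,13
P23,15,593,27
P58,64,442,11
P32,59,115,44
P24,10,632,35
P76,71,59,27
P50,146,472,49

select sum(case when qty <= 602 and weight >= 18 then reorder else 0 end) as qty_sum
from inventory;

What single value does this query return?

291

bin=P35: ✗
bin=P14: ✗
bin=P25: ✗
bin=P84: ✗
bin=P42: ✗
bin=P23: ✓ → 15
bin=P58: ✗
bin=P32: ✓ → 59
bin=P24: ✗
bin=P76: ✓ → 71
bin=P50: ✓ → 146
qty_sum = 15 + 59 + 71 + 146 = 291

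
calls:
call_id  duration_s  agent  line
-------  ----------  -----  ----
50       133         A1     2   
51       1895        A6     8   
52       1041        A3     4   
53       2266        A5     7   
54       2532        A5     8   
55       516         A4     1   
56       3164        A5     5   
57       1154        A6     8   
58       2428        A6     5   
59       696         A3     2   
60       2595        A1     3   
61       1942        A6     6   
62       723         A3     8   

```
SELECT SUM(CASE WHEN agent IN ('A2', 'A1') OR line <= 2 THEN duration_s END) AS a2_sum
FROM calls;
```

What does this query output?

3940

call_id=50: ✓ → 133
call_id=51: ✗
call_id=52: ✗
call_id=53: ✗
call_id=54: ✗
call_id=55: ✓ → 516
call_id=56: ✗
call_id=57: ✗
call_id=58: ✗
call_id=59: ✓ → 696
call_id=60: ✓ → 2595
call_id=61: ✗
call_id=62: ✗
a2_sum = 133 + 516 + 696 + 2595 = 3940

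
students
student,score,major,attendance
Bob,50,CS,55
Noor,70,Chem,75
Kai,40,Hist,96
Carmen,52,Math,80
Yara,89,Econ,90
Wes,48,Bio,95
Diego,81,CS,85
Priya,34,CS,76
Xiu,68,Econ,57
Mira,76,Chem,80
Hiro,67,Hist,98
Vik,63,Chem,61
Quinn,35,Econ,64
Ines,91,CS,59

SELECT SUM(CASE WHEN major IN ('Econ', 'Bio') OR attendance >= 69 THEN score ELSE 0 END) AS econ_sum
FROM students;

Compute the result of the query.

660

student=Bob: ✗
student=Noor: ✓ → 70
student=Kai: ✓ → 40
student=Carmen: ✓ → 52
student=Yara: ✓ → 89
student=Wes: ✓ → 48
student=Diego: ✓ → 81
student=Priya: ✓ → 34
student=Xiu: ✓ → 68
student=Mira: ✓ → 76
student=Hiro: ✓ → 67
student=Vik: ✗
student=Quinn: ✓ → 35
student=Ines: ✗
econ_sum = 70 + 40 + 52 + 89 + 48 + 81 + 34 + 68 + 76 + 67 + 35 = 660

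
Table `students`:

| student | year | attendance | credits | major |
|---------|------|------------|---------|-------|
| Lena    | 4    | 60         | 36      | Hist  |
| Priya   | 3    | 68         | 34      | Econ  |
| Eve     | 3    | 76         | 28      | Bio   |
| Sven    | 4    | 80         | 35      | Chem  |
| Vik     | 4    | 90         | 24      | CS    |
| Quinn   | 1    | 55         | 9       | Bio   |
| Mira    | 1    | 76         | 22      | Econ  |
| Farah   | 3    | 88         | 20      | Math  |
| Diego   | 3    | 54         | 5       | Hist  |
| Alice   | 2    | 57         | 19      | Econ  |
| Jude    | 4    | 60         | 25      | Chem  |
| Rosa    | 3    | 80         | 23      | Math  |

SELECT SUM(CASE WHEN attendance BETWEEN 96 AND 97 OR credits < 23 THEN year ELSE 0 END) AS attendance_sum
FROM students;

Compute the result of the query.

10

student=Lena: ✗
student=Priya: ✗
student=Eve: ✗
student=Sven: ✗
student=Vik: ✗
student=Quinn: ✓ → 1
student=Mira: ✓ → 1
student=Farah: ✓ → 3
student=Diego: ✓ → 3
student=Alice: ✓ → 2
student=Jude: ✗
student=Rosa: ✗
attendance_sum = 1 + 1 + 3 + 3 + 2 = 10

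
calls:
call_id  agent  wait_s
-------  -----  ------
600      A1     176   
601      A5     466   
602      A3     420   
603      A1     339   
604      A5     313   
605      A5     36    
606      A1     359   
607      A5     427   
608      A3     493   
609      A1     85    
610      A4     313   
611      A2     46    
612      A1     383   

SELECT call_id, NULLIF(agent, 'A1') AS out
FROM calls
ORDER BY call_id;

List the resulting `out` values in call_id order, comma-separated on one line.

NULL, A5, A3, NULL, A5, A5, NULL, A5, A3, NULL, A4, A2, NULL

call_id=600: agent=A1 vs A1: equal → NULL
call_id=601: agent=A5 vs A1: differ → A5
call_id=602: agent=A3 vs A1: differ → A3
call_id=603: agent=A1 vs A1: equal → NULL
call_id=604: agent=A5 vs A1: differ → A5
call_id=605: agent=A5 vs A1: differ → A5
call_id=606: agent=A1 vs A1: equal → NULL
call_id=607: agent=A5 vs A1: differ → A5
call_id=608: agent=A3 vs A1: differ → A3
call_id=609: agent=A1 vs A1: equal → NULL
call_id=610: agent=A4 vs A1: differ → A4
call_id=611: agent=A2 vs A1: differ → A2
call_id=612: agent=A1 vs A1: equal → NULL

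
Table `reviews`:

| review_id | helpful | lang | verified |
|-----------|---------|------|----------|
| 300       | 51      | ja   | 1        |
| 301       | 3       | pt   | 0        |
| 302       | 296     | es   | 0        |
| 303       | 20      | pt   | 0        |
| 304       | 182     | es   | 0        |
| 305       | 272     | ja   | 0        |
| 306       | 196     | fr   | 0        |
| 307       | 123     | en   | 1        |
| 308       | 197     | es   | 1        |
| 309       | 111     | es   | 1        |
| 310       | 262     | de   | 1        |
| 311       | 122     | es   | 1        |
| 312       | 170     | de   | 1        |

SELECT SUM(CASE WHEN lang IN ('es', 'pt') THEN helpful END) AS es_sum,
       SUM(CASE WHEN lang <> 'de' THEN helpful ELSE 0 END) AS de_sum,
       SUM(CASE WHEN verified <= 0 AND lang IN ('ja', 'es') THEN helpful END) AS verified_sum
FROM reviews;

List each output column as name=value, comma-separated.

es_sum=931, de_sum=1573, verified_sum=750

[es_sum: lang IN ('es', 'pt')]
review_id=300: ✗
review_id=301: ✓ → 3
review_id=302: ✓ → 296
review_id=303: ✓ → 20
review_id=304: ✓ → 182
review_id=305: ✗
review_id=306: ✗
review_id=307: ✗
review_id=308: ✓ → 197
review_id=309: ✓ → 111
review_id=310: ✗
review_id=311: ✓ → 122
review_id=312: ✗
es_sum = 3 + 296 + 20 + 182 + 197 + 111 + 122 = 931
—
[de_sum: lang <> 'de']
review_id=300: ✓ → 51
review_id=301: ✓ → 3
review_id=302: ✓ → 296
review_id=303: ✓ → 20
review_id=304: ✓ → 182
review_id=305: ✓ → 272
review_id=306: ✓ → 196
review_id=307: ✓ → 123
review_id=308: ✓ → 197
review_id=309: ✓ → 111
review_id=310: ✗
review_id=311: ✓ → 122
review_id=312: ✗
de_sum = 51 + 3 + 296 + 20 + 182 + 272 + 196 + 123 + 197 + 111 + 122 = 1573
—
[verified_sum: verified <= 0 AND lang IN ('ja', 'es')]
review_id=300: ✗
review_id=301: ✗
review_id=302: ✓ → 296
review_id=303: ✗
review_id=304: ✓ → 182
review_id=305: ✓ → 272
review_id=306: ✗
review_id=307: ✗
review_id=308: ✗
review_id=309: ✗
review_id=310: ✗
review_id=311: ✗
review_id=312: ✗
verified_sum = 296 + 182 + 272 = 750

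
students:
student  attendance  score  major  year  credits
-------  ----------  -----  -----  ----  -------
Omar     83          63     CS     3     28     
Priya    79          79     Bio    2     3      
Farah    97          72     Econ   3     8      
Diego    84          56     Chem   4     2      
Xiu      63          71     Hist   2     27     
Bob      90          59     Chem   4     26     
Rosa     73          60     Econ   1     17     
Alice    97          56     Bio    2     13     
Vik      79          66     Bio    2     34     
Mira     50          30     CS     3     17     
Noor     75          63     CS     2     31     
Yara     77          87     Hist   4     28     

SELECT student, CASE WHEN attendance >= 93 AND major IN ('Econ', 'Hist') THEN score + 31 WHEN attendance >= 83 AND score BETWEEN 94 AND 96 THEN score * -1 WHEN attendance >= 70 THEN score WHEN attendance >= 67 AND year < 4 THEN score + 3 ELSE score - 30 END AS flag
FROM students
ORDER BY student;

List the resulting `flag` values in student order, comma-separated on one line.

student=Alice: attendance >= 70 → 56
student=Bob: attendance >= 70 → 59
student=Diego: attendance >= 70 → 56
student=Farah: attendance >= 93 AND major IN ('Econ', 'Hist') → 103
student=Mira: ELSE → 0
student=Noor: attendance >= 70 → 63
student=Omar: attendance >= 70 → 63
student=Priya: attendance >= 70 → 79
student=Rosa: attendance >= 70 → 60
student=Vik: attendance >= 70 → 66
student=Xiu: ELSE → 41
student=Yara: attendance >= 70 → 87

56, 59, 56, 103, 0, 63, 63, 79, 60, 66, 41, 87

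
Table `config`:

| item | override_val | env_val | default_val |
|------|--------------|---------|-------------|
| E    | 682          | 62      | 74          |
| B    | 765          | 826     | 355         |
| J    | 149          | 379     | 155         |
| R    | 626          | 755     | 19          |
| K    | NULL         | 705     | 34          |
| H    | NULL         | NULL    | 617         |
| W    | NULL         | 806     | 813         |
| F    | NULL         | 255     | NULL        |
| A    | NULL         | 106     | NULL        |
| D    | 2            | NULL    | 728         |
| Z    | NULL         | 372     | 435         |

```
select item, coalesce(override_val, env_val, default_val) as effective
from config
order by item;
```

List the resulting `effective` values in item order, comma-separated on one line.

106, 765, 2, 682, 255, 617, 149, 705, 626, 806, 372

item=A: override_val=NULL, env_val=106 → 106
item=B: override_val=765 → 765
item=D: override_val=2 → 2
item=E: override_val=682 → 682
item=F: override_val=NULL, env_val=255 → 255
item=H: override_val=NULL, env_val=NULL, default_val=617 → 617
item=J: override_val=149 → 149
item=K: override_val=NULL, env_val=705 → 705
item=R: override_val=626 → 626
item=W: override_val=NULL, env_val=806 → 806
item=Z: override_val=NULL, env_val=372 → 372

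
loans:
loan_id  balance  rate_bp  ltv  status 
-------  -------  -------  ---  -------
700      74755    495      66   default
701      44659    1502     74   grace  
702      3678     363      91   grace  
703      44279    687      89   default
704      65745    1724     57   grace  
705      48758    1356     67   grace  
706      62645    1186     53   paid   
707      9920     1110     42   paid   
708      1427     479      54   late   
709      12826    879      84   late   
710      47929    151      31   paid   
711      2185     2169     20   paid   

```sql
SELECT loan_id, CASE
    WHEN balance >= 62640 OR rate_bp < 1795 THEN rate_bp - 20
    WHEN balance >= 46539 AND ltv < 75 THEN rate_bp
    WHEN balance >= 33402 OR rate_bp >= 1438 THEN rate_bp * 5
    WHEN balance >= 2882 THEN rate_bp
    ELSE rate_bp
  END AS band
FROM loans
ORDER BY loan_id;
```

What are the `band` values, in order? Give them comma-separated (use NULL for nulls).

475, 1482, 343, 667, 1704, 1336, 1166, 1090, 459, 859, 131, 10845

loan_id=700: balance >= 62640 OR rate_bp < 1795 → 475
loan_id=701: balance >= 62640 OR rate_bp < 1795 → 1482
loan_id=702: balance >= 62640 OR rate_bp < 1795 → 343
loan_id=703: balance >= 62640 OR rate_bp < 1795 → 667
loan_id=704: balance >= 62640 OR rate_bp < 1795 → 1704
loan_id=705: balance >= 62640 OR rate_bp < 1795 → 1336
loan_id=706: balance >= 62640 OR rate_bp < 1795 → 1166
loan_id=707: balance >= 62640 OR rate_bp < 1795 → 1090
loan_id=708: balance >= 62640 OR rate_bp < 1795 → 459
loan_id=709: balance >= 62640 OR rate_bp < 1795 → 859
loan_id=710: balance >= 62640 OR rate_bp < 1795 → 131
loan_id=711: balance >= 33402 OR rate_bp >= 1438 → 10845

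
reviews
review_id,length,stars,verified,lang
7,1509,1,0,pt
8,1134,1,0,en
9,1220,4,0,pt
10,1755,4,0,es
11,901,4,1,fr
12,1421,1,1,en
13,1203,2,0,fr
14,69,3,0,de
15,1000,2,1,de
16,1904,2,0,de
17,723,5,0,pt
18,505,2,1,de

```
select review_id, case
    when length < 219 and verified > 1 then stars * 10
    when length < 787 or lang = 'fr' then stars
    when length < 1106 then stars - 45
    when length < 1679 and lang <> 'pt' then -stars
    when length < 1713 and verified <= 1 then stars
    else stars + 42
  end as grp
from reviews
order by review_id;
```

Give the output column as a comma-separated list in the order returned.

review_id=7: length < 1713 and verified <= 1 → 1
review_id=8: length < 1679 and lang <> 'pt' → -1
review_id=9: length < 1713 and verified <= 1 → 4
review_id=10: ELSE → 46
review_id=11: length < 787 or lang = 'fr' → 4
review_id=12: length < 1679 and lang <> 'pt' → -1
review_id=13: length < 787 or lang = 'fr' → 2
review_id=14: length < 787 or lang = 'fr' → 3
review_id=15: length < 1106 → -43
review_id=16: ELSE → 44
review_id=17: length < 787 or lang = 'fr' → 5
review_id=18: length < 787 or lang = 'fr' → 2

1, -1, 4, 46, 4, -1, 2, 3, -43, 44, 5, 2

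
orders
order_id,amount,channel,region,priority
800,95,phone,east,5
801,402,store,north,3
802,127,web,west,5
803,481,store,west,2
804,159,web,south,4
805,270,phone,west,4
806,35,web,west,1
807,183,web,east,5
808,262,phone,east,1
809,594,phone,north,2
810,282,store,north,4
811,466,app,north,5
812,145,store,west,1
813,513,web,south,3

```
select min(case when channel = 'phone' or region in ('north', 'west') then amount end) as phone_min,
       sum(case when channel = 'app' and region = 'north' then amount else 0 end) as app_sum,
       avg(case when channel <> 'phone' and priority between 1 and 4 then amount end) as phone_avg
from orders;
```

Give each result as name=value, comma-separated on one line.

phone_min=35, app_sum=466, phone_avg=288.1428571429

[phone_min: channel = 'phone' or region in ('north', 'west')]
order_id=800: ✓ → 95
order_id=801: ✓ → 402
order_id=802: ✓ → 127
order_id=803: ✓ → 481
order_id=804: ✗
order_id=805: ✓ → 270
order_id=806: ✓ → 35
order_id=807: ✗
order_id=808: ✓ → 262
order_id=809: ✓ → 594
order_id=810: ✓ → 282
order_id=811: ✓ → 466
order_id=812: ✓ → 145
order_id=813: ✗
phone_min = MIN(95, 402, 127, 481, 270, 35, 262, 594, 282, 466, 145) = 35
—
[app_sum: channel = 'app' and region = 'north']
order_id=800: ✗
order_id=801: ✗
order_id=802: ✗
order_id=803: ✗
order_id=804: ✗
order_id=805: ✗
order_id=806: ✗
order_id=807: ✗
order_id=808: ✗
order_id=809: ✗
order_id=810: ✗
order_id=811: ✓ → 466
order_id=812: ✗
order_id=813: ✗
app_sum = 466
—
[phone_avg: channel <> 'phone' and priority between 1 and 4]
order_id=800: ✗
order_id=801: ✓ → 402
order_id=802: ✗
order_id=803: ✓ → 481
order_id=804: ✓ → 159
order_id=805: ✗
order_id=806: ✓ → 35
order_id=807: ✗
order_id=808: ✗
order_id=809: ✗
order_id=810: ✓ → 282
order_id=811: ✗
order_id=812: ✓ → 145
order_id=813: ✓ → 513
phone_avg = (402 + 481 + 159 + 35 + 282 + 145 + 513) / 7 = 288.1428571429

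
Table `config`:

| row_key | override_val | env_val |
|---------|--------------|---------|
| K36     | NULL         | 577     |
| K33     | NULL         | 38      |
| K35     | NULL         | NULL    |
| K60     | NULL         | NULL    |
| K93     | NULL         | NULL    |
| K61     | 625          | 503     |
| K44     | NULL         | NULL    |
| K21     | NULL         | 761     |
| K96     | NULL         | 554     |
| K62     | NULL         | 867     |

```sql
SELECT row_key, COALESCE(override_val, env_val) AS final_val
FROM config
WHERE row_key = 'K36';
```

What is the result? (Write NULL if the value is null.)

577

row_key = K36: override_val=NULL, env_val=577.
override_val=NULL, env_val=577 → 577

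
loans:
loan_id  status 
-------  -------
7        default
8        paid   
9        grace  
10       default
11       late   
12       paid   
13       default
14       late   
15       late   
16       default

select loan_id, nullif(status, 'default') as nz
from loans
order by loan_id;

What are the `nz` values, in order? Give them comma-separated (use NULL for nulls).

loan_id=7: status=default vs default: equal → NULL
loan_id=8: status=paid vs default: differ → paid
loan_id=9: status=grace vs default: differ → grace
loan_id=10: status=default vs default: equal → NULL
loan_id=11: status=late vs default: differ → late
loan_id=12: status=paid vs default: differ → paid
loan_id=13: status=default vs default: equal → NULL
loan_id=14: status=late vs default: differ → late
loan_id=15: status=late vs default: differ → late
loan_id=16: status=default vs default: equal → NULL

NULL, paid, grace, NULL, late, paid, NULL, late, late, NULL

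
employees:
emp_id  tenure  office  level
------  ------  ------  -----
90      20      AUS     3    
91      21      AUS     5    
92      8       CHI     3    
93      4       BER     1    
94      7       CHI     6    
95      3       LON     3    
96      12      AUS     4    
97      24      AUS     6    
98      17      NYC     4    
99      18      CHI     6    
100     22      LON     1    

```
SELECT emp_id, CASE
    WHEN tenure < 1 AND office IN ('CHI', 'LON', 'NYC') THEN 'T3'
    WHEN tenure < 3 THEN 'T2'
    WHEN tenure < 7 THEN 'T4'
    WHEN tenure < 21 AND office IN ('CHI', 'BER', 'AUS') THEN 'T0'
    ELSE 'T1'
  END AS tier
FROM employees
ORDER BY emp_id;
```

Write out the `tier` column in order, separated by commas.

emp_id=90: tenure < 21 AND office IN ('CHI', 'BER', 'AUS') → T0
emp_id=91: ELSE → T1
emp_id=92: tenure < 21 AND office IN ('CHI', 'BER', 'AUS') → T0
emp_id=93: tenure < 7 → T4
emp_id=94: tenure < 21 AND office IN ('CHI', 'BER', 'AUS') → T0
emp_id=95: tenure < 7 → T4
emp_id=96: tenure < 21 AND office IN ('CHI', 'BER', 'AUS') → T0
emp_id=97: ELSE → T1
emp_id=98: ELSE → T1
emp_id=99: tenure < 21 AND office IN ('CHI', 'BER', 'AUS') → T0
emp_id=100: ELSE → T1

T0, T1, T0, T4, T0, T4, T0, T1, T1, T0, T1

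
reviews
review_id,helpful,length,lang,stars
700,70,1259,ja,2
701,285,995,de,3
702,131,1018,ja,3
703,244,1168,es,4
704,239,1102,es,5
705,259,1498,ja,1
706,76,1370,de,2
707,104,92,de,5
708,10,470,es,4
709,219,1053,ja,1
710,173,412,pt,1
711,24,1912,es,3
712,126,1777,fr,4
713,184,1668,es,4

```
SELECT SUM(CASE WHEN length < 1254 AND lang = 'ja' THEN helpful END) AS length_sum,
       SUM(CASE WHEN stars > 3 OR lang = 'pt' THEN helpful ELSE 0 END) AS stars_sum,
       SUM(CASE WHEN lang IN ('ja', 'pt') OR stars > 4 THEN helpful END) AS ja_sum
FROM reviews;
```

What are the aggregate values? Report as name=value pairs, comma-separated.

length_sum=350, stars_sum=1080, ja_sum=1195

[length_sum: length < 1254 AND lang = 'ja']
review_id=700: ✗
review_id=701: ✗
review_id=702: ✓ → 131
review_id=703: ✗
review_id=704: ✗
review_id=705: ✗
review_id=706: ✗
review_id=707: ✗
review_id=708: ✗
review_id=709: ✓ → 219
review_id=710: ✗
review_id=711: ✗
review_id=712: ✗
review_id=713: ✗
length_sum = 131 + 219 = 350
—
[stars_sum: stars > 3 OR lang = 'pt']
review_id=700: ✗
review_id=701: ✗
review_id=702: ✗
review_id=703: ✓ → 244
review_id=704: ✓ → 239
review_id=705: ✗
review_id=706: ✗
review_id=707: ✓ → 104
review_id=708: ✓ → 10
review_id=709: ✗
review_id=710: ✓ → 173
review_id=711: ✗
review_id=712: ✓ → 126
review_id=713: ✓ → 184
stars_sum = 244 + 239 + 104 + 10 + 173 + 126 + 184 = 1080
—
[ja_sum: lang IN ('ja', 'pt') OR stars > 4]
review_id=700: ✓ → 70
review_id=701: ✗
review_id=702: ✓ → 131
review_id=703: ✗
review_id=704: ✓ → 239
review_id=705: ✓ → 259
review_id=706: ✗
review_id=707: ✓ → 104
review_id=708: ✗
review_id=709: ✓ → 219
review_id=710: ✓ → 173
review_id=711: ✗
review_id=712: ✗
review_id=713: ✗
ja_sum = 70 + 131 + 239 + 259 + 104 + 219 + 173 = 1195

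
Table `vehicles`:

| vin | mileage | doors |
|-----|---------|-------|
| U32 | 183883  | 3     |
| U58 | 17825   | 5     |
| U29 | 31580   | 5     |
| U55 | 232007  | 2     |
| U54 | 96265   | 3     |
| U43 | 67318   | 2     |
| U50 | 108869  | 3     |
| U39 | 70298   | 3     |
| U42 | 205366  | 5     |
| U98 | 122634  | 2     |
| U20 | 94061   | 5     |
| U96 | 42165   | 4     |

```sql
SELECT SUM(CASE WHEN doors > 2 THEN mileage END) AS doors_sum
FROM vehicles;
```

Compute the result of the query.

vin=U32: ✓ → 183883
vin=U58: ✓ → 17825
vin=U29: ✓ → 31580
vin=U55: ✗
vin=U54: ✓ → 96265
vin=U43: ✗
vin=U50: ✓ → 108869
vin=U39: ✓ → 70298
vin=U42: ✓ → 205366
vin=U98: ✗
vin=U20: ✓ → 94061
vin=U96: ✓ → 42165
doors_sum = 183883 + 17825 + 31580 + 96265 + 108869 + 70298 + 205366 + 94061 + 42165 = 850312

850312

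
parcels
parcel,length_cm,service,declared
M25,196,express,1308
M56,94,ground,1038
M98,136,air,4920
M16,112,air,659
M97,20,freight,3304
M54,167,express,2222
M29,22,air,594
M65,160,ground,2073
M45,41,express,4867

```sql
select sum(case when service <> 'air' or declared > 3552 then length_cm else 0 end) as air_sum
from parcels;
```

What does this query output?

814

parcel=M25: ✓ → 196
parcel=M56: ✓ → 94
parcel=M98: ✓ → 136
parcel=M16: ✗
parcel=M97: ✓ → 20
parcel=M54: ✓ → 167
parcel=M29: ✗
parcel=M65: ✓ → 160
parcel=M45: ✓ → 41
air_sum = 196 + 94 + 136 + 20 + 167 + 160 + 41 = 814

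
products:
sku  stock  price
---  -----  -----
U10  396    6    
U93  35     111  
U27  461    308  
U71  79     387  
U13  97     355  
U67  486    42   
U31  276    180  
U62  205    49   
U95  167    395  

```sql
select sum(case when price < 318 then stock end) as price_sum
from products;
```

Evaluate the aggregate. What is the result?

1859

sku=U10: ✓ → 396
sku=U93: ✓ → 35
sku=U27: ✓ → 461
sku=U71: ✗
sku=U13: ✗
sku=U67: ✓ → 486
sku=U31: ✓ → 276
sku=U62: ✓ → 205
sku=U95: ✗
price_sum = 396 + 35 + 461 + 486 + 276 + 205 = 1859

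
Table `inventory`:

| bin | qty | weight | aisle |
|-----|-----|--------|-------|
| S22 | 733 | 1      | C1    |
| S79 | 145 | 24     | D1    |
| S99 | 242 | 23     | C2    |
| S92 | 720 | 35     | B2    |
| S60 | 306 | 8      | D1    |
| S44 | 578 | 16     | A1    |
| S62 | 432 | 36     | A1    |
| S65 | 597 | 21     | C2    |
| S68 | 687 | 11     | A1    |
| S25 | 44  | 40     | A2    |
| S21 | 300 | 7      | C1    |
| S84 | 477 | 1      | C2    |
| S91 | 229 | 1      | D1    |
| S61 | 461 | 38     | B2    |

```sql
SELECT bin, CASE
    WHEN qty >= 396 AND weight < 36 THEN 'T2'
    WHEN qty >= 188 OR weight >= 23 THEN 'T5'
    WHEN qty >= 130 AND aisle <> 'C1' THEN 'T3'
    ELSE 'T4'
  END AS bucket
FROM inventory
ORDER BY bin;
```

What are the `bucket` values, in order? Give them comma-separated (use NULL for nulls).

T5, T2, T5, T2, T5, T5, T5, T2, T2, T5, T2, T5, T2, T5

bin=S21: qty >= 188 OR weight >= 23 → T5
bin=S22: qty >= 396 AND weight < 36 → T2
bin=S25: qty >= 188 OR weight >= 23 → T5
bin=S44: qty >= 396 AND weight < 36 → T2
bin=S60: qty >= 188 OR weight >= 23 → T5
bin=S61: qty >= 188 OR weight >= 23 → T5
bin=S62: qty >= 188 OR weight >= 23 → T5
bin=S65: qty >= 396 AND weight < 36 → T2
bin=S68: qty >= 396 AND weight < 36 → T2
bin=S79: qty >= 188 OR weight >= 23 → T5
bin=S84: qty >= 396 AND weight < 36 → T2
bin=S91: qty >= 188 OR weight >= 23 → T5
bin=S92: qty >= 396 AND weight < 36 → T2
bin=S99: qty >= 188 OR weight >= 23 → T5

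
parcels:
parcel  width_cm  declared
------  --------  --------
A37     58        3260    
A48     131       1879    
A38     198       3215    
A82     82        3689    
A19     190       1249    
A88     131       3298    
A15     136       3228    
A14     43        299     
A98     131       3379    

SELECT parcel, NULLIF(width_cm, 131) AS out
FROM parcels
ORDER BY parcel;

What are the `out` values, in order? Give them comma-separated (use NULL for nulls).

43, 136, 190, 58, 198, NULL, 82, NULL, NULL

parcel=A14: width_cm=43 vs 131: differ → 43
parcel=A15: width_cm=136 vs 131: differ → 136
parcel=A19: width_cm=190 vs 131: differ → 190
parcel=A37: width_cm=58 vs 131: differ → 58
parcel=A38: width_cm=198 vs 131: differ → 198
parcel=A48: width_cm=131 vs 131: equal → NULL
parcel=A82: width_cm=82 vs 131: differ → 82
parcel=A88: width_cm=131 vs 131: equal → NULL
parcel=A98: width_cm=131 vs 131: equal → NULL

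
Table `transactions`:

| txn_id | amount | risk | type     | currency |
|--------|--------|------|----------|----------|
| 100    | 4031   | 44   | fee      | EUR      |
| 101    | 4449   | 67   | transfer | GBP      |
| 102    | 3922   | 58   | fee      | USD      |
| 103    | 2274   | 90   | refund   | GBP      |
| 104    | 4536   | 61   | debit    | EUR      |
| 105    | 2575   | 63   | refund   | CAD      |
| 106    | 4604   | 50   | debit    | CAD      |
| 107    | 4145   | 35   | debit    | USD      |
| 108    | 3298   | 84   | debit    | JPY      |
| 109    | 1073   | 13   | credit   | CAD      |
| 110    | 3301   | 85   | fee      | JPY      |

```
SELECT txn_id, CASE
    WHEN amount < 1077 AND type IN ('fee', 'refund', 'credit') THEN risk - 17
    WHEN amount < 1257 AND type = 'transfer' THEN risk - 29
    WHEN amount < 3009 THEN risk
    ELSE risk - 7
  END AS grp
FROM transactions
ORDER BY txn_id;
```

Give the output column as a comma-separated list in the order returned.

37, 60, 51, 90, 54, 63, 43, 28, 77, -4, 78

txn_id=100: ELSE → 37
txn_id=101: ELSE → 60
txn_id=102: ELSE → 51
txn_id=103: amount < 3009 → 90
txn_id=104: ELSE → 54
txn_id=105: amount < 3009 → 63
txn_id=106: ELSE → 43
txn_id=107: ELSE → 28
txn_id=108: ELSE → 77
txn_id=109: amount < 1077 AND type IN ('fee', 'refund', 'credit') → -4
txn_id=110: ELSE → 78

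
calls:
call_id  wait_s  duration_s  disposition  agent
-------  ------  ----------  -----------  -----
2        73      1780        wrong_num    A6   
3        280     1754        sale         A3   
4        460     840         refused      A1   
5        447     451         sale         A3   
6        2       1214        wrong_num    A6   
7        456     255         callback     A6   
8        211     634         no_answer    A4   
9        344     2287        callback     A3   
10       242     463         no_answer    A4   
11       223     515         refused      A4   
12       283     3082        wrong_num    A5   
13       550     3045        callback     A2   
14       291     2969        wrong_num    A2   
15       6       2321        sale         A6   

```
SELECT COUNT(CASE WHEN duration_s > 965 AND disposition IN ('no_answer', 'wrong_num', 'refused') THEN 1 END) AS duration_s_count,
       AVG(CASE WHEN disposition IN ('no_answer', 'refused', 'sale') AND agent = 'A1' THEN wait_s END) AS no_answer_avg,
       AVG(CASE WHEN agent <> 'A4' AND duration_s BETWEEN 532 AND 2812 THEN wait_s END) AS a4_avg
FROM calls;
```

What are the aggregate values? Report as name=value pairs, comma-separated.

[duration_s_count: duration_s > 965 AND disposition IN ('no_answer', 'wrong_num', 'refused')]
call_id=2: ✓ → 1
call_id=3: ✗
call_id=4: ✗
call_id=5: ✗
call_id=6: ✓ → 1
call_id=7: ✗
call_id=8: ✗
call_id=9: ✗
call_id=10: ✗
call_id=11: ✗
call_id=12: ✓ → 1
call_id=13: ✗
call_id=14: ✓ → 1
call_id=15: ✗
duration_s_count = COUNT(1, 1, 1, 1) = 4
—
[no_answer_avg: disposition IN ('no_answer', 'refused', 'sale') AND agent = 'A1']
call_id=2: ✗
call_id=3: ✗
call_id=4: ✓ → 460
call_id=5: ✗
call_id=6: ✗
call_id=7: ✗
call_id=8: ✗
call_id=9: ✗
call_id=10: ✗
call_id=11: ✗
call_id=12: ✗
call_id=13: ✗
call_id=14: ✗
call_id=15: ✗
no_answer_avg = 460
—
[a4_avg: agent <> 'A4' AND duration_s BETWEEN 532 AND 2812]
call_id=2: ✓ → 73
call_id=3: ✓ → 280
call_id=4: ✓ → 460
call_id=5: ✗
call_id=6: ✓ → 2
call_id=7: ✗
call_id=8: ✗
call_id=9: ✓ → 344
call_id=10: ✗
call_id=11: ✗
call_id=12: ✗
call_id=13: ✗
call_id=14: ✗
call_id=15: ✓ → 6
a4_avg = (73 + 280 + 460 + 2 + 344 + 6) / 6 = 194.1666666667

duration_s_count=4, no_answer_avg=460, a4_avg=194.1666666667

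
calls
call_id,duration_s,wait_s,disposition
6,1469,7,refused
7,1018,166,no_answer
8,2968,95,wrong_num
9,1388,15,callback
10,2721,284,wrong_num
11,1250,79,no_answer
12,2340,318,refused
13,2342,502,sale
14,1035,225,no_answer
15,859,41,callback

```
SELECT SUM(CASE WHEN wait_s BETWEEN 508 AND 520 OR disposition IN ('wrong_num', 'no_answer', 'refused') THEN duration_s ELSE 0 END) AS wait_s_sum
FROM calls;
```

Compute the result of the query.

12801

call_id=6: ✓ → 1469
call_id=7: ✓ → 1018
call_id=8: ✓ → 2968
call_id=9: ✗
call_id=10: ✓ → 2721
call_id=11: ✓ → 1250
call_id=12: ✓ → 2340
call_id=13: ✗
call_id=14: ✓ → 1035
call_id=15: ✗
wait_s_sum = 1469 + 1018 + 2968 + 2721 + 1250 + 2340 + 1035 = 12801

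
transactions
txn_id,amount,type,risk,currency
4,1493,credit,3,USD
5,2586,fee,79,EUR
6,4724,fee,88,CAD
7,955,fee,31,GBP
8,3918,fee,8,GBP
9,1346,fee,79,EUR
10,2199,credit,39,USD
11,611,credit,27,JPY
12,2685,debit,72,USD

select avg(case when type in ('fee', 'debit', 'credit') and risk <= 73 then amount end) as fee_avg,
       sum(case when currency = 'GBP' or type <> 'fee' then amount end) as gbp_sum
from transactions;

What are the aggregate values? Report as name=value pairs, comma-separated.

[fee_avg: type in ('fee', 'debit', 'credit') and risk <= 73]
txn_id=4: ✓ → 1493
txn_id=5: ✗
txn_id=6: ✗
txn_id=7: ✓ → 955
txn_id=8: ✓ → 3918
txn_id=9: ✗
txn_id=10: ✓ → 2199
txn_id=11: ✓ → 611
txn_id=12: ✓ → 2685
fee_avg = (1493 + 955 + 3918 + 2199 + 611 + 2685) / 6 = 1976.8333333333
—
[gbp_sum: currency = 'GBP' or type <> 'fee']
txn_id=4: ✓ → 1493
txn_id=5: ✗
txn_id=6: ✗
txn_id=7: ✓ → 955
txn_id=8: ✓ → 3918
txn_id=9: ✗
txn_id=10: ✓ → 2199
txn_id=11: ✓ → 611
txn_id=12: ✓ → 2685
gbp_sum = 1493 + 955 + 3918 + 2199 + 611 + 2685 = 11861

fee_avg=1976.8333333333, gbp_sum=11861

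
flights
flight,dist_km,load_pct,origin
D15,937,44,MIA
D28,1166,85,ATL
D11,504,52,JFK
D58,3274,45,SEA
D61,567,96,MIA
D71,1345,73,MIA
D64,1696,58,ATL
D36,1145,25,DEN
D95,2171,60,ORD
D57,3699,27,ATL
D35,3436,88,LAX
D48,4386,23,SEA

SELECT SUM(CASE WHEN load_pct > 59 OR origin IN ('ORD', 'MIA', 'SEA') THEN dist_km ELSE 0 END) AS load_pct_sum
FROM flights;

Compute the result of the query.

17282

flight=D15: ✓ → 937
flight=D28: ✓ → 1166
flight=D11: ✗
flight=D58: ✓ → 3274
flight=D61: ✓ → 567
flight=D71: ✓ → 1345
flight=D64: ✗
flight=D36: ✗
flight=D95: ✓ → 2171
flight=D57: ✗
flight=D35: ✓ → 3436
flight=D48: ✓ → 4386
load_pct_sum = 937 + 1166 + 3274 + 567 + 1345 + 2171 + 3436 + 4386 = 17282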